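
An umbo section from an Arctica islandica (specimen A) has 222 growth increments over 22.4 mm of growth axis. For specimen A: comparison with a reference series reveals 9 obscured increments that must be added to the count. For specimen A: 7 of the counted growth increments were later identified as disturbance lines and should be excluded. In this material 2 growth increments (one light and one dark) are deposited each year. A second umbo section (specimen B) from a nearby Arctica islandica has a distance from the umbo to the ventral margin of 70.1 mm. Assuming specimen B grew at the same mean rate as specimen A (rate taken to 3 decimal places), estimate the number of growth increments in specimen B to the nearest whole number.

701 growth increments

Specimen A: after corrections the count is 222 − 7 + 9 = 224 growth increments.
Specimen A: 224 growth increments at 2 per year is 224 / 2 = 112 years.
A: Extension rate ≈ 22.4 / 112 = 0.200 mm/yr.
For B, 70.1 / 0.200 = 350.50 years; at 2 growth increments per year that is 350.50 × 2 ≈ 701 growth increments.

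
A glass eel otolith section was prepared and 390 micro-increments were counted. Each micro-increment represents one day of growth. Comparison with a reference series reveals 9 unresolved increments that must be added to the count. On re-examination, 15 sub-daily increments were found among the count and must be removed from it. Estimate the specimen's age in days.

True micro-increment count = 390 − 15 + 9 = 384.
With a one-to-one micro-increment periodicity this is 384 days.

384 days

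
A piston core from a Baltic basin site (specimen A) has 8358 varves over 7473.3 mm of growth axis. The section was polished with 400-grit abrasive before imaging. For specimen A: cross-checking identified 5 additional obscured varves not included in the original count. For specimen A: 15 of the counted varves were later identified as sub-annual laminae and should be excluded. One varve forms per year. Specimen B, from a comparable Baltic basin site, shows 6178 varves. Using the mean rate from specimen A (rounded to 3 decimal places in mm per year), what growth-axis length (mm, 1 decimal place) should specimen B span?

5529.3 mm

Specimen A: correcting the raw count gives 8358 − 15 + 5 = 8348 true varves.
A: Mean rate = 7473.3 mm / 8348 years ≈ 0.895 mm/year.
B's length ≈ 0.895 × 6178 = 5529.3 mm.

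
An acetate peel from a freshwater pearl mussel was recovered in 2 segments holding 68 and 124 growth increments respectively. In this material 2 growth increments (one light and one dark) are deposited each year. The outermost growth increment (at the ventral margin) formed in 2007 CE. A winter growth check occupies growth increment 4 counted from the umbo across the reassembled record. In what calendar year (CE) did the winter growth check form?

Total growth increments = 68 + 124 = 192.
192 − 4 = 188 growth increments lie beyond the winter growth check toward the ventral margin.
With 2 growth increments per year, 188 / 2 = 94 years.
The growth increment at the ventral margin is 2007 CE, so the winter growth check dates to 2007 − 94 = 1913 CE.

1913 CE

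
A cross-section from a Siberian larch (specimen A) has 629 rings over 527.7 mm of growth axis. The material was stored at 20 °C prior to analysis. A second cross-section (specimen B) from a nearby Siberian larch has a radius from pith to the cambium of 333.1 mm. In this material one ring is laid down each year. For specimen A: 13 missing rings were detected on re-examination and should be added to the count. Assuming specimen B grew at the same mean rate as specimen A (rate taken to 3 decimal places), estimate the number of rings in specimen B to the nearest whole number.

405 rings

Specimen A: correcting the raw count gives 629 + 13 = 642 true rings.
A: 527.7 mm over 642 years gives 527.7 / 642 ≈ 0.822 mm per year.
B spans 333.1 / 0.822 = 405.23 years ≈ 405 rings.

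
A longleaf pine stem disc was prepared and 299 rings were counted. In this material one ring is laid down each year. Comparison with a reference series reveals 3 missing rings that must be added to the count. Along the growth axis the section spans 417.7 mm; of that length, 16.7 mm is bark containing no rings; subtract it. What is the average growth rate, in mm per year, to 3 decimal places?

Adjusted count: 299 + 3 = 302 rings.
Removing the 16.7 mm offcut leaves 417.7 − 16.7 = 401.0 mm.
Extension rate ≈ 401.0 / 302 = 1.328 mm per year.

1.328 mm per year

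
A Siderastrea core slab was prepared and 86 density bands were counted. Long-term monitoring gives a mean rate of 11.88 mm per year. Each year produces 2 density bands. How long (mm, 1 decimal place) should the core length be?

510.8 mm

86 density bands at 2 per year is 86 / 2 = 43 years.
Predicted length = 11.88 mm/year × 43 years = 510.8 mm.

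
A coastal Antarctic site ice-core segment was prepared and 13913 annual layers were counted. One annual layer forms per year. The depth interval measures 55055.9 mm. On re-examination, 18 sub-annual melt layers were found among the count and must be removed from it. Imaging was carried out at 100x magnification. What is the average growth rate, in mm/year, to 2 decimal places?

3.96 mm/year

Adjusted count: 13913 − 18 = 13895 annual layers.
Extension rate ≈ 55055.9 / 13895 = 3.96 mm/year.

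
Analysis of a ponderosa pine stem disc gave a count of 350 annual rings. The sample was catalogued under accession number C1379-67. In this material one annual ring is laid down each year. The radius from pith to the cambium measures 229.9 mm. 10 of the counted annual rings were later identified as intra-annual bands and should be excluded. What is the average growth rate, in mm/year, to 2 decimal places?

After corrections the count is 350 − 10 = 340 annual rings.
Mean rate = 229.9 mm / 340 years ≈ 0.68 mm/year.

0.68 mm/year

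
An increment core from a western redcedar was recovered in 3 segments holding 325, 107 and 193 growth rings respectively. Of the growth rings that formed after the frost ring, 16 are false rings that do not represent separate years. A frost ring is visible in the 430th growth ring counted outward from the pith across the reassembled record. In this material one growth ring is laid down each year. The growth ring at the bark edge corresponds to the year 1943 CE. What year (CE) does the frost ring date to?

1764 CE

Total growth rings = 325 + 107 + 193 = 625.
625 − 430 = 195 growth rings lie beyond the frost ring toward the bark edge.
195 − 16 false = 179 true growth rings after the frost ring.
Counting back 179 years from 1943 CE places the frost ring in 1943 − 179 = 1764 CE.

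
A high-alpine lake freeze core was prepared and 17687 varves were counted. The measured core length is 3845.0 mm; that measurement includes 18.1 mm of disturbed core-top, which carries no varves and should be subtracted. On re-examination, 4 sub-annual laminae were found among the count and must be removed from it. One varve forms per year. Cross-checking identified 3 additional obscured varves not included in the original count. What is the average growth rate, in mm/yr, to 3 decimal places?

Adjusted count: 17687 − 4 + 3 = 17686 varves.
The growth record spans 3845.0 − 18.1 = 3826.9 mm.
3826.9 mm over 17686 years gives 3826.9 / 17686 ≈ 0.216 mm/yr.

0.216 mm/yr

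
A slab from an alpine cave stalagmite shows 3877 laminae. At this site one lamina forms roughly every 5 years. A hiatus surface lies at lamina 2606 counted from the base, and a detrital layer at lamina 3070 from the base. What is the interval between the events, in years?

2320 yr

Separation: 3070 − 2606 = 464 laminae.
464 laminae at 5 years each span 464 × 5 = 2320 years.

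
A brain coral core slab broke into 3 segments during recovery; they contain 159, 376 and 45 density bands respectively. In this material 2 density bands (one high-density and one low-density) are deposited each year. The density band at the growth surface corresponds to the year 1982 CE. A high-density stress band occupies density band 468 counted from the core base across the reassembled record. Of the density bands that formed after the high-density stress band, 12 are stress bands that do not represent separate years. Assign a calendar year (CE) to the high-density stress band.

Total density bands = 159 + 376 + 45 = 580.
580 − 468 = 112 density bands lie beyond the high-density stress band toward the growth surface.
Removing the 12 false density bands leaves 112 − 12 = 100 true density bands beyond the high-density stress band.
With 2 density bands per year, 100 / 2 = 50 years.
The density band at the growth surface is 1982 CE, so the high-density stress band dates to 1982 − 50 = 1932 CE.

1932 CE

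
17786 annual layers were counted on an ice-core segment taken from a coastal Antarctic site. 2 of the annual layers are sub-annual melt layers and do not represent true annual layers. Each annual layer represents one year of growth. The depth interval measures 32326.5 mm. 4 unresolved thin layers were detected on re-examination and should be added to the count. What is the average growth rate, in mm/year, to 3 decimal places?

1.817 mm/year

Adjusted count: 17786 − 2 + 4 = 17788 annual layers.
Mean rate = 32326.5 mm / 17788 years ≈ 1.817 mm/year.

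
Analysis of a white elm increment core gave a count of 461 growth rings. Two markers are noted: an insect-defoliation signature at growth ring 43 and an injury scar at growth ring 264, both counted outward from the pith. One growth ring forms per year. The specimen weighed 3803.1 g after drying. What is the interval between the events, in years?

Separation: 264 − 43 = 221 growth rings.
At one growth ring per year, 221 years elapsed between them.

221 yr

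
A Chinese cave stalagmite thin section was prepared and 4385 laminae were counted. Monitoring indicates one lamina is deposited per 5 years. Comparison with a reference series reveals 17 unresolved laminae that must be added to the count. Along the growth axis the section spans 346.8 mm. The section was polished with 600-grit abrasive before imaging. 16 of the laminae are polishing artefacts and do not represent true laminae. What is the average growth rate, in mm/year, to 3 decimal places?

0.016 mm/year

Adjusted count: 4385 − 16 + 17 = 4386 laminae.
4386 laminae at 5 years each span 4386 × 5 = 21930 years.
346.8 mm over 21930 years gives 346.8 / 21930 ≈ 0.016 mm/year.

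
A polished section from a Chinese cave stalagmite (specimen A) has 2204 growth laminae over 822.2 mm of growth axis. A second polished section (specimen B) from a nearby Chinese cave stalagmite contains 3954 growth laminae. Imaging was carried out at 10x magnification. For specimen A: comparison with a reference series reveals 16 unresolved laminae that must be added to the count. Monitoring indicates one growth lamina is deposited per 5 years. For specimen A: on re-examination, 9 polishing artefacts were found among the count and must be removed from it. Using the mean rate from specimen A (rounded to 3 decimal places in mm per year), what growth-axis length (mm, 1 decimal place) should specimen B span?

1463.0 mm

Specimen A: correcting the raw count gives 2204 − 9 + 16 = 2211 true growth laminae.
Specimen A: 2211 growth laminae at 5 years each span 2211 × 5 = 11055 years.
A: Mean rate = 822.2 mm / 11055 years ≈ 0.074 mm per year.
Specimen B: 3954 growth laminae at 5 years each span 3954 × 5 = 19770 years. Length of B = 0.074 × 19770 = 1463.0 mm.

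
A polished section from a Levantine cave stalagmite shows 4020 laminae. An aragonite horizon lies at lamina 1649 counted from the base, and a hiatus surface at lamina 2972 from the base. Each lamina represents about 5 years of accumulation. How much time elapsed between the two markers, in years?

6615 years

Separation: 2972 − 1649 = 1323 laminae.
At 5 years per lamina, 1323 × 5 = 6615 years.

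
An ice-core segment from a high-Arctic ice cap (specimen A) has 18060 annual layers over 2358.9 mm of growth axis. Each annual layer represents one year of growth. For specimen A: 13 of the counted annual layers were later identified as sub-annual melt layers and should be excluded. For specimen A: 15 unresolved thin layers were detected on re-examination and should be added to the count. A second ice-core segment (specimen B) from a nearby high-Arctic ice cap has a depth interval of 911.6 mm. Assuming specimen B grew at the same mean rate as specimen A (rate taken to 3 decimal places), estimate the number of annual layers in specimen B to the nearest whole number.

6959 annual layers

Specimen A: adjusted count: 18060 − 13 + 15 = 18062 annual layers.
A: 2358.9 mm over 18062 years gives 2358.9 / 18062 ≈ 0.131 mm/yr.
B spans 911.6 / 0.131 = 6958.78 years ≈ 6959 annual layers.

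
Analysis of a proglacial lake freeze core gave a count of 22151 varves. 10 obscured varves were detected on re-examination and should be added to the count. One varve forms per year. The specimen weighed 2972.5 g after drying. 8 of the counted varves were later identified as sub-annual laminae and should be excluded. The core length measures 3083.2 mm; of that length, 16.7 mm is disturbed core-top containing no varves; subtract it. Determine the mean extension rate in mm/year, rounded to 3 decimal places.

After corrections the count is 22151 − 8 + 10 = 22153 varves.
Net length = 3083.2 − 16.7 = 3066.5 mm.
Mean rate = 3066.5 mm / 22153 years ≈ 0.138 mm/year.

0.138 mm/year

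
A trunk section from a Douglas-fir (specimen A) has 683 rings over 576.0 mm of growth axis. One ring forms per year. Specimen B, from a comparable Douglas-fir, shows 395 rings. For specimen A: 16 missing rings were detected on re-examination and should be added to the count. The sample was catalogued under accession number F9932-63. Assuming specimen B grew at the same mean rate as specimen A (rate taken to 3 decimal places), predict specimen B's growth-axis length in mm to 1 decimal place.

Specimen A: true ring count = 683 + 16 = 699.
A: 576.0 mm over 699 years gives 576.0 / 699 ≈ 0.824 mm/year.
For B, 0.824 mm/year × 395 years = 325.5 mm.

325.5 mm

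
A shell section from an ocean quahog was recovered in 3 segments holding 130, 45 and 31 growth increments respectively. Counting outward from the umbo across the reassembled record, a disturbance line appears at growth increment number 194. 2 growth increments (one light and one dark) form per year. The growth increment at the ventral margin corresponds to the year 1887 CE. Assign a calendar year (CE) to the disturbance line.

1881 CE

Total growth increments = 130 + 45 + 31 = 206.
The disturbance line sits at growth increment 194 from the umbo, so 206 − 194 = 12 growth increments formed after it.
With 2 growth increments per year, 12 / 2 = 6 years.
The growth increment at the ventral margin is 1887 CE, so the disturbance line dates to 1887 − 6 = 1881 CE.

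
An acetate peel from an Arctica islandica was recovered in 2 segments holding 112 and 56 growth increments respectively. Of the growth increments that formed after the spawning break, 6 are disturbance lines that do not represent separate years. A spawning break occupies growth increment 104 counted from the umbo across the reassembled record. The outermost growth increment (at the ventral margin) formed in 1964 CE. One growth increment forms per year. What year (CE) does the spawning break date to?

1906 CE

Total growth increments = 112 + 56 = 168.
Between growth increment 104 and the ventral margin there are 168 − 104 = 64 growth increments.
Excluding 6 false growth increments: 64 − 6 = 58.
1964 − 58 = 1906 CE.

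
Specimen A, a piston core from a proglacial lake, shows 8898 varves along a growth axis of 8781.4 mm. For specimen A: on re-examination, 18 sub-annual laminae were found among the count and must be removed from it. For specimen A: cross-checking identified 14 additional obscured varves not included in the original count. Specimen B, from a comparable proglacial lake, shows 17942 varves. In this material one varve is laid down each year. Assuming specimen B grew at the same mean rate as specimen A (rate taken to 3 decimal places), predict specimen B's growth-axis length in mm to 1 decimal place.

Specimen A: correcting the raw count gives 8898 − 18 + 14 = 8894 true varves.
A: Extension rate ≈ 8781.4 / 8894 = 0.987 mm/year.
B's length ≈ 0.987 × 17942 = 17708.8 mm.

17708.8 mm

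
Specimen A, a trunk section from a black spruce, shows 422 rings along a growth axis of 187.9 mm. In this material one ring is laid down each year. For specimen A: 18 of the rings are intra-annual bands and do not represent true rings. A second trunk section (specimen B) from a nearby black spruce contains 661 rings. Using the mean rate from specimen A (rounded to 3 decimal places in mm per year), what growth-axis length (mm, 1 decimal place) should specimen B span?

307.4 mm

Specimen A: adjusted count: 422 − 18 = 404 rings.
A: Mean rate = 187.9 mm / 404 years ≈ 0.465 mm/yr.
Length of B = 0.465 × 661 = 307.4 mm.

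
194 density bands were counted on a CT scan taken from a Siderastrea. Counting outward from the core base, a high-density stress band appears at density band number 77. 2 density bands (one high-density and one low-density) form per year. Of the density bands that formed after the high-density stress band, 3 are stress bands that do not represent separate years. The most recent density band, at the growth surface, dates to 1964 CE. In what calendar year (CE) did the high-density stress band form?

194 − 77 = 117 density bands lie beyond the high-density stress band toward the growth surface.
Removing the 3 false density bands leaves 117 − 3 = 114 true density bands beyond the high-density stress band.
114 density bands at 2 per year is 114 / 2 = 57 years.
The density band at the growth surface is 1964 CE, so the high-density stress band dates to 1964 − 57 = 1907 CE.

1907 CE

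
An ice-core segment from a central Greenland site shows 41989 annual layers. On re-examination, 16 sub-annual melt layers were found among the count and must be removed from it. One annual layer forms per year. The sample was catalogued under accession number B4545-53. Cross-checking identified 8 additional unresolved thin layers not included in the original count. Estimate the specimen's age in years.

41981 years

True annual layer count = 41989 − 16 + 8 = 41981.
At one annual layer per year, that is 41981 years.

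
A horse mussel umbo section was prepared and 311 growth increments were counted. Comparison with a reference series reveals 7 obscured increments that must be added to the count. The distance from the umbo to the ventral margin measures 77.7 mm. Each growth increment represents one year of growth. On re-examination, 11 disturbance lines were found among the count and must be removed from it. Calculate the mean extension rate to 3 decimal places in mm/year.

0.253 mm/year

Adjusted count: 311 − 11 + 7 = 307 growth increments.
Extension rate ≈ 77.7 / 307 = 0.253 mm/year.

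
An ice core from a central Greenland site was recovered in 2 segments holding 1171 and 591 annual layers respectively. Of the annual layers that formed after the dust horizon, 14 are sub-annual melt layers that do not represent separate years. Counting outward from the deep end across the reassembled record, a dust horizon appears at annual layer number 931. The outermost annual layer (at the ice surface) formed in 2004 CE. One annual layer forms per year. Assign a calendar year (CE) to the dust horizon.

Total annual layers = 1171 + 591 = 1762.
1762 − 931 = 831 annual layers lie beyond the dust horizon toward the ice surface.
Removing the 14 false annual layers leaves 831 − 14 = 817 true annual layers beyond the dust horizon.
2004 − 817 = 1187 CE.

1187 CE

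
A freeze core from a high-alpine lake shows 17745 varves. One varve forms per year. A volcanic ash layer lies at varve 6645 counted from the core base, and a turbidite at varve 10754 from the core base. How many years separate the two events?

4109 years

The two markers are separated by 10754 − 6645 = 4109 varves.
That is 4109 years at one varve per year.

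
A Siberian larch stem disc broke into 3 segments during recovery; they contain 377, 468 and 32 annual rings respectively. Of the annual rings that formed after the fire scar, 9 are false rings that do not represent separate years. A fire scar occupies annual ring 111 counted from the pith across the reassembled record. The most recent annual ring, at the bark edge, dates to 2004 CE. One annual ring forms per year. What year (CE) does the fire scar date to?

Total annual rings = 377 + 468 + 32 = 877.
The fire scar sits at annual ring 111 from the pith, so 877 − 111 = 766 annual rings formed after it.
Removing the 9 false annual rings leaves 766 − 9 = 757 true annual rings beyond the fire scar.
2004 − 757 = 1247 CE.

1247 CE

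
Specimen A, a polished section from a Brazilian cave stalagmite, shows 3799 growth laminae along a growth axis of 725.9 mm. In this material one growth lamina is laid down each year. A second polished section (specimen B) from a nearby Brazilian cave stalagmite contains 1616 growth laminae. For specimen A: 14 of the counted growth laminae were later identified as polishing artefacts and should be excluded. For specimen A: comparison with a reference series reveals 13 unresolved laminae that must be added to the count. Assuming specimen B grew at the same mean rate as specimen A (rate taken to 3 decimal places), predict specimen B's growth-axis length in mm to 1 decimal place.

308.7 mm

Specimen A: after corrections the count is 3799 − 14 + 13 = 3798 growth laminae.
A: Mean rate = 725.9 mm / 3798 years ≈ 0.191 mm/year.
For B, 0.191 mm/year × 1616 years = 308.7 mm.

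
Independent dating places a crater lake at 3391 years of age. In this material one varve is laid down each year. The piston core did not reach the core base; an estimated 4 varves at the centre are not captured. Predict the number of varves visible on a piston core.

Expected varves over 3391 years: 3391.
Less the 4 uncaptured varves: 3391 − 4 = 3387.

3387 varves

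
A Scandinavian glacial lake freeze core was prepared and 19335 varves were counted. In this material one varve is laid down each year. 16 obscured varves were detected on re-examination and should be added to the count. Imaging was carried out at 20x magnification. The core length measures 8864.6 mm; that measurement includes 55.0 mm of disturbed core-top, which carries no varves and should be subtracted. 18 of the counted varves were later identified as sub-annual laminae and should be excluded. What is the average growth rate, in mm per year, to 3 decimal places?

Correcting the raw count gives 19335 − 18 + 16 = 19333 true varves.
Net length = 8864.6 − 55.0 = 8809.6 mm.
Extension rate ≈ 8809.6 / 19333 = 0.456 mm per year.

0.456 mm per year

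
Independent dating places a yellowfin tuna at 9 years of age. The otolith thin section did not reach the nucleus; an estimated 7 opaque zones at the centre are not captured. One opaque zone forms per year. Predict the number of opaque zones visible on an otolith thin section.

2 opaque zones

Expected opaque zones over 9 years: 9.
Subtracting the 7 opaque zones not captured gives 9 − 7 = 2 opaque zones in the record.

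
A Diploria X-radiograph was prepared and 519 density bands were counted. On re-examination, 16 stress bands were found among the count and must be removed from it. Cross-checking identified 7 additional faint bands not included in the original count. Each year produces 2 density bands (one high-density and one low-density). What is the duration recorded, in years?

Correcting the raw count gives 519 − 16 + 7 = 510 true density bands.
With 2 density bands per year, 510 / 2 = 255 years.

255 yr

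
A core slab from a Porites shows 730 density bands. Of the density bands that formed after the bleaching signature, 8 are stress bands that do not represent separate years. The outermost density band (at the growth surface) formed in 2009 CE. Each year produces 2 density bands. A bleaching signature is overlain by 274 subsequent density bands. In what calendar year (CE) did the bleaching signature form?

There are 274 density bands younger than the bleaching signature.
Excluding 8 false density bands: 274 − 8 = 266.
With 2 density bands per year, 266 / 2 = 133 years.
2009 − 133 = 1876 CE.

1876 CE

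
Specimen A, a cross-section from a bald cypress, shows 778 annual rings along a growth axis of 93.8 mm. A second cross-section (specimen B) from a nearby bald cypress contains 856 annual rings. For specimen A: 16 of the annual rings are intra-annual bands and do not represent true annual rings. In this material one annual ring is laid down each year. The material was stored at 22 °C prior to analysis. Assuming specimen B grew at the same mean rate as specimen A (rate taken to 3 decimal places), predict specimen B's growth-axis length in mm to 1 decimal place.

Specimen A: after corrections the count is 778 − 16 = 762 annual rings.
A: 93.8 mm over 762 years gives 93.8 / 762 ≈ 0.123 mm/year.
B's length ≈ 0.123 × 856 = 105.3 mm.

105.3 mm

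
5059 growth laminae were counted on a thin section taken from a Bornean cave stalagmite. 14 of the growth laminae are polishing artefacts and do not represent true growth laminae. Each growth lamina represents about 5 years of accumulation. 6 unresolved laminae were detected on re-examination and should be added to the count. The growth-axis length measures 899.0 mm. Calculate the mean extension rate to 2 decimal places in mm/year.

0.04 mm/year

True growth lamina count = 5059 − 14 + 6 = 5051.
5051 growth laminae at 5 years each span 5051 × 5 = 25255 years.
Mean rate = 899.0 mm / 25255 years ≈ 0.04 mm/year.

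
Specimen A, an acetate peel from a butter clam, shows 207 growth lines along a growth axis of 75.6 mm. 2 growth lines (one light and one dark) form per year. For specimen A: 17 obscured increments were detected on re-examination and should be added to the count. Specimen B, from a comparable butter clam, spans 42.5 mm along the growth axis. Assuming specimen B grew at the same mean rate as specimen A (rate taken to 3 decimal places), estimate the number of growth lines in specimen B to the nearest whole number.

Specimen A: correcting the raw count gives 207 + 17 = 224 true growth lines.
Specimen A: 224 growth lines at 2 per year is 224 / 2 = 112 years.
A: Extension rate ≈ 75.6 / 112 = 0.675 mm per year.
B spans 42.5 / 0.675 = 62.96 years; at 2 growth lines per year that is 62.96 × 2 ≈ 126 growth lines.

126 growth lines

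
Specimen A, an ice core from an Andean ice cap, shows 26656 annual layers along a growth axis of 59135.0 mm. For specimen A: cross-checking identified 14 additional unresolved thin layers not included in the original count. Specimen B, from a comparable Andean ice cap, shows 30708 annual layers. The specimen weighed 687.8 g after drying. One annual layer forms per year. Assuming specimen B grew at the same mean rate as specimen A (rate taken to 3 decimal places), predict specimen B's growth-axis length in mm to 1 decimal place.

Specimen A: correcting the raw count gives 26656 + 14 = 26670 true annual layers.
A: 59135.0 mm over 26670 years gives 59135.0 / 26670 ≈ 2.217 mm/yr.
For B, 2.217 mm/year × 30708 years = 68079.6 mm.

68079.6 mm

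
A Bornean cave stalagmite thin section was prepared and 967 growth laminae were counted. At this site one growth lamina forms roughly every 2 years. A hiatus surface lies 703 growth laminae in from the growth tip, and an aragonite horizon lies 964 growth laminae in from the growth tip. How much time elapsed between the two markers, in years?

Separation: 964 − 703 = 261 growth laminae.
261 growth laminae at 2 years each span 261 × 2 = 522 years.

522 years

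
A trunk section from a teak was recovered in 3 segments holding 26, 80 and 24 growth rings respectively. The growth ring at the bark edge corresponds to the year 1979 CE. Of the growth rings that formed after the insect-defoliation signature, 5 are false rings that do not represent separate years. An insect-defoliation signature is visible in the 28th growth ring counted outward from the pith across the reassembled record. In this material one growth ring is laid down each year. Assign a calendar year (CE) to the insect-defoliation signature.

Total growth rings = 26 + 80 + 24 = 130.
The insect-defoliation signature sits at growth ring 28 from the pith, so 130 − 28 = 102 growth rings formed after it.
Removing the 5 false growth rings leaves 102 − 5 = 97 true growth rings beyond the insect-defoliation signature.
1979 − 97 = 1882 CE.

1882 CE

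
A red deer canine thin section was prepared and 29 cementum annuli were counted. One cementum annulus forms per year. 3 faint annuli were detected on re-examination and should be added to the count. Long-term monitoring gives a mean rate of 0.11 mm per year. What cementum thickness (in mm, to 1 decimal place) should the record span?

Correcting the raw count gives 29 + 3 = 32 true cementum annuli.
Predicted length = 0.11 mm/year × 32 years = 3.5 mm.

3.5 mm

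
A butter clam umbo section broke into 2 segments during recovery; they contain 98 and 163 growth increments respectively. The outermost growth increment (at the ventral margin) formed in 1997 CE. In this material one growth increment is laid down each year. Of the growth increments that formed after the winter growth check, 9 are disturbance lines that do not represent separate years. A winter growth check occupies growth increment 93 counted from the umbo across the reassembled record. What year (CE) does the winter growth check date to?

1838 CE

Total growth increments = 98 + 163 = 261.
261 − 93 = 168 growth increments lie beyond the winter growth check toward the ventral margin.
168 − 9 false = 159 true growth increments after the winter growth check.
Counting back 159 years from 1997 CE places the winter growth check in 1997 − 159 = 1838 CE.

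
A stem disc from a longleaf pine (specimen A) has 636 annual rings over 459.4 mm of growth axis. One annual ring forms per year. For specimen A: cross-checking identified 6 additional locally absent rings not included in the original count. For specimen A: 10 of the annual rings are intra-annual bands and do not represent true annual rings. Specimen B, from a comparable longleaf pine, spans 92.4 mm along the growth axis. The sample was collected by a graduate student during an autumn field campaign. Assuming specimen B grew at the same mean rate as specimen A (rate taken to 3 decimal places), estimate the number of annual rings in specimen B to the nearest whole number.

127 annual rings

Specimen A: after corrections the count is 636 − 10 + 6 = 632 annual rings.
A: Extension rate ≈ 459.4 / 632 = 0.727 mm/yr.
B spans 92.4 / 0.727 = 127.10 years ≈ 127 annual rings.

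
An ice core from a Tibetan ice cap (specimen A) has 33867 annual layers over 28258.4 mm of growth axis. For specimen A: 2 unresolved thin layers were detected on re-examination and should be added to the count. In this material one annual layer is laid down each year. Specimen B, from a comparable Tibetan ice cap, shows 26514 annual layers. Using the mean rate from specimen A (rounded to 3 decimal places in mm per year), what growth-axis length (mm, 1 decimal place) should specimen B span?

Specimen A: after corrections the count is 33867 + 2 = 33869 annual layers.
A: Extension rate ≈ 28258.4 / 33869 = 0.834 mm/year.
Length of B = 0.834 × 26514 = 22112.7 mm.

22112.7 mm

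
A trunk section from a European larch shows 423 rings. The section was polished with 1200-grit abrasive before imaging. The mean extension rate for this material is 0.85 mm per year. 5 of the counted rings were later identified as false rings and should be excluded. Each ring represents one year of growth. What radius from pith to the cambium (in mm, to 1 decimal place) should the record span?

Adjusted count: 423 − 5 = 418 rings.
Length ≈ 0.85 × 418 = 355.3 mm.

355.3 mm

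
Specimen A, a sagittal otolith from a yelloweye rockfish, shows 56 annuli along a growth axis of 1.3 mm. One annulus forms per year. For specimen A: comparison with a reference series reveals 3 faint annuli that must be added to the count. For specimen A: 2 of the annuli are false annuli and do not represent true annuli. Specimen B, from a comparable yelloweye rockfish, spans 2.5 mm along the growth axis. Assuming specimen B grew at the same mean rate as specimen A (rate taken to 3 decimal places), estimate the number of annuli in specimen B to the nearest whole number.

109 annuli

Specimen A: adjusted count: 56 − 2 + 3 = 57 annuli.
A: 1.3 mm over 57 years gives 1.3 / 57 ≈ 0.023 mm/year.
For B, 2.5 / 0.023 = 108.70 years ≈ 109 annuli.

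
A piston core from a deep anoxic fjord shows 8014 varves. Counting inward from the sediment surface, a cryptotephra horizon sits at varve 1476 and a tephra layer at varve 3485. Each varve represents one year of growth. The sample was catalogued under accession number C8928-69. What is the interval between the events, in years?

3485 − 1476 = 2009 varves lie between the two events.
That is 2009 years at one varve per year.

2009 years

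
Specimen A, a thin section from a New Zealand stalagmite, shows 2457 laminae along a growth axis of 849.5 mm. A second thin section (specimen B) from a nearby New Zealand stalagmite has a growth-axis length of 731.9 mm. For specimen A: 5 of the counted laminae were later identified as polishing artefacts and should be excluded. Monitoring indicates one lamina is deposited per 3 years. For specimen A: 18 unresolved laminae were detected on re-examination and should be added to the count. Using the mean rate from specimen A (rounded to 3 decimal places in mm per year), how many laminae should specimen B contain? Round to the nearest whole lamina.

Specimen A: true lamina count = 2457 − 5 + 18 = 2470.
Specimen A: 2470 laminae at 3 years each span 2470 × 3 = 7410 years.
A: Extension rate ≈ 849.5 / 7410 = 0.115 mm/yr.
B spans 731.9 / 0.115 = 6364.35 years; at 3 years per lamina that is 6364.35 / 3 ≈ 2121 laminae.

2121 laminae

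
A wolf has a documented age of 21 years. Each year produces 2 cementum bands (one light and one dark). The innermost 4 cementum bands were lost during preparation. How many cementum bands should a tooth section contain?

38 cementum bands

21 years at 2 cementum bands per year gives 21 × 2 = 42 cementum bands.
42 − 4 missed = 38 cementum bands expected in the prepared section.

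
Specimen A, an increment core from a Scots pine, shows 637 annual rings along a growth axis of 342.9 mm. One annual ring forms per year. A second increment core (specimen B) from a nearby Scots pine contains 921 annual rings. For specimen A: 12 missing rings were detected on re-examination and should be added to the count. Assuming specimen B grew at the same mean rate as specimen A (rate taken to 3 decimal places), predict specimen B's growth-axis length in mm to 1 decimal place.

486.3 mm

Specimen A: adjusted count: 637 + 12 = 649 annual rings.
A: 342.9 mm over 649 years gives 342.9 / 649 ≈ 0.528 mm/year.
B's length ≈ 0.528 × 921 = 486.3 mm.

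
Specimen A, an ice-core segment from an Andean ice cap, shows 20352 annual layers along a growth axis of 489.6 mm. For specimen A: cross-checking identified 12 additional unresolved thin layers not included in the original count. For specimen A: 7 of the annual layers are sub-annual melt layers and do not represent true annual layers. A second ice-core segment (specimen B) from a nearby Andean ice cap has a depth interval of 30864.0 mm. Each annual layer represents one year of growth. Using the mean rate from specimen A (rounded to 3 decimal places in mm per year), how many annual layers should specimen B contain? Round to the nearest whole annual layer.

Specimen A: correcting the raw count gives 20352 − 7 + 12 = 20357 true annual layers.
A: Mean rate = 489.6 mm / 20357 years ≈ 0.024 mm/yr.
Specimen B: 30864.0 mm / 0.024 mm per year = 1286000.00 years ≈ 1286000 annual layers.

1286000 annual layers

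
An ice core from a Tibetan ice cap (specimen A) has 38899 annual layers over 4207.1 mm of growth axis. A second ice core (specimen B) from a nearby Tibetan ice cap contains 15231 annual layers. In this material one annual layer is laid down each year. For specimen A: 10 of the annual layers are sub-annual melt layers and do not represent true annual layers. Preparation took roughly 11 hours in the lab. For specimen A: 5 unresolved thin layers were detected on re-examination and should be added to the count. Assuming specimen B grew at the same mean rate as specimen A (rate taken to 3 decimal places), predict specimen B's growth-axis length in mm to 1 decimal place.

Specimen A: true annual layer count = 38899 − 10 + 5 = 38894.
A: 4207.1 mm over 38894 years gives 4207.1 / 38894 ≈ 0.108 mm per year.
B's length ≈ 0.108 × 15231 = 1644.9 mm.

1644.9 mm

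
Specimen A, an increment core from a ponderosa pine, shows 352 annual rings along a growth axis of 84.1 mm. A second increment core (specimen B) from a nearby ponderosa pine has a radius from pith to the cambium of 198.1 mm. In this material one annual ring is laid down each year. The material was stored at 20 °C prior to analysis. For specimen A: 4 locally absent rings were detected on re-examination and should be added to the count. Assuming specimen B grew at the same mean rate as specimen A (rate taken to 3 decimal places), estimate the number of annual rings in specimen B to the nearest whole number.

839 annual rings

Specimen A: true annual ring count = 352 + 4 = 356.
A: Mean rate = 84.1 mm / 356 years ≈ 0.236 mm/yr.
B spans 198.1 / 0.236 = 839.41 years ≈ 839 annual rings.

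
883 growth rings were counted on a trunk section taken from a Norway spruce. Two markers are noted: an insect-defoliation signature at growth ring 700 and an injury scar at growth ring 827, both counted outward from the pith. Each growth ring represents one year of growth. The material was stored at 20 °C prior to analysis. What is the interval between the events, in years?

127 years

Separation: 827 − 700 = 127 growth rings.
That is 127 years at one growth ring per year.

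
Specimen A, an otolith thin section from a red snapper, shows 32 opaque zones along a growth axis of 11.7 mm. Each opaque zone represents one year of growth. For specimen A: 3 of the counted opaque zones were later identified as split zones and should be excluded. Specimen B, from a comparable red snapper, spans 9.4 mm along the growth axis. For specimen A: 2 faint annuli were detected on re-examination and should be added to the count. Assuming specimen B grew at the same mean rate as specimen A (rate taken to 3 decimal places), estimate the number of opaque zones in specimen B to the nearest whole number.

25 opaque zones

Specimen A: correcting the raw count gives 32 − 3 + 2 = 31 true opaque zones.
A: Mean rate = 11.7 mm / 31 years ≈ 0.377 mm per year.
For B, 9.4 / 0.377 = 24.93 years ≈ 25 opaque zones.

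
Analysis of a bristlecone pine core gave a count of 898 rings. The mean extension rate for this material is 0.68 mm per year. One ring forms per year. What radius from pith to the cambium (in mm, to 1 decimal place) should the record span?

The record spans 898 years at 0.68 mm per year.
Predicted length = 0.68 mm/year × 898 years = 610.6 mm.

610.6 mm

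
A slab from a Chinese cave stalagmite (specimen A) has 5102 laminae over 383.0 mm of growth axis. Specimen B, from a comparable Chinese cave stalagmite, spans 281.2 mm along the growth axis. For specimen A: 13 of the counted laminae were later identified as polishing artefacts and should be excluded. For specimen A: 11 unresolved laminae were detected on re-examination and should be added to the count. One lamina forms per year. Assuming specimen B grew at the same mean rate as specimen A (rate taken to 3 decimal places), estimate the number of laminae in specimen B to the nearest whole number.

3749 laminae

Specimen A: true lamina count = 5102 − 13 + 11 = 5100.
A: Mean rate = 383.0 mm / 5100 years ≈ 0.075 mm/yr.
For B, 281.2 / 0.075 = 3749.33 years ≈ 3749 laminae.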